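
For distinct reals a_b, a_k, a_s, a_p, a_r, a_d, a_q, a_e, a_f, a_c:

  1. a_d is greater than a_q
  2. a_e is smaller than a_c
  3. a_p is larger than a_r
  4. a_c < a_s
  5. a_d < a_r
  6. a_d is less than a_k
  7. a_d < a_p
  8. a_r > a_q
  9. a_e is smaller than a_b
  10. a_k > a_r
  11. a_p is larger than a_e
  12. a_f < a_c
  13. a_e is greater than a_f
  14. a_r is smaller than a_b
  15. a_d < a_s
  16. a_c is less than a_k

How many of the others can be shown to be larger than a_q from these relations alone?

6

From a_q the given relations immediately reach a_d, a_r.
From those, a_b, a_p, a_k, a_s — 6 in total.
Nothing else is reachable above a_q; 6 in all.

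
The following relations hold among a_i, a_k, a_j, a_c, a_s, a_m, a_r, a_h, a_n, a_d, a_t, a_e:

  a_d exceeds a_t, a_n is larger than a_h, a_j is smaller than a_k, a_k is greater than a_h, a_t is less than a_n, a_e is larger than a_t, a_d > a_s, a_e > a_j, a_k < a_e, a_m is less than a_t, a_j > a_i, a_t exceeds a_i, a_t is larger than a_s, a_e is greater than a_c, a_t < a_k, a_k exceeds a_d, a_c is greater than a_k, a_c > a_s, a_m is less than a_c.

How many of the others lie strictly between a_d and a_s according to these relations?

The relations place a_s below a_d. An element lies strictly between them when it is forced above a_s and also forced below a_d.
Above a_s: {a_t, a_n, a_k, a_c, a_e}. Below a_d: {a_i, a_m, a_t}.
Intersection: {a_t} — 1.

1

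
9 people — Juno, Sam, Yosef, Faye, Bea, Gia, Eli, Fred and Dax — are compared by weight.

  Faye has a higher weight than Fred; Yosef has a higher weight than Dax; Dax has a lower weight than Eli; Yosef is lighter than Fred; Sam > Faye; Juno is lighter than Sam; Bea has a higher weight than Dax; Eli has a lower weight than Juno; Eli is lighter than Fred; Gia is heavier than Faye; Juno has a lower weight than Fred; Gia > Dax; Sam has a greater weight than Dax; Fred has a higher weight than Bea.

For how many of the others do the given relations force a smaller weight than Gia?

7

The elements the relations force below Gia are Dax, Eli, Juno, Yosef, Bea, Fred, Faye — no chain reaches any other.
That is 7.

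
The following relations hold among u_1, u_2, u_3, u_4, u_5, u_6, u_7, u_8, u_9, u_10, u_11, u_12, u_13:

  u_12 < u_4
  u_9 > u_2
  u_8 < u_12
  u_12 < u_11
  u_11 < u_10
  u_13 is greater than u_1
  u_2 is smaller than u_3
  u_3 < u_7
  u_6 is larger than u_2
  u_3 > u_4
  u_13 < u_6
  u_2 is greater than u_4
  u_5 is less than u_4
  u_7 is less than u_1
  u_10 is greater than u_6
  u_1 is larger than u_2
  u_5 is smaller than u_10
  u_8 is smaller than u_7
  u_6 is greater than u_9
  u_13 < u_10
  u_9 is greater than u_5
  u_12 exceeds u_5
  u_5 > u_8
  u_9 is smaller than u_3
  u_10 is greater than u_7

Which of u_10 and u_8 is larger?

The relevant relations are u_8 < u_5; u_5 < u_12; u_12 < u_4; u_4 < u_2; u_2 < u_9; u_9 < u_3; u_3 < u_7; u_7 < u_1; u_1 < u_13; u_13 < u_6; u_6 < u_10.
Together: u_8 < u_5 < u_12 < u_4 < u_2 < u_9 < u_3 < u_7 < u_1 < u_13 < u_6 < u_10.
So u_8 < u_10; u_10 is the larger of the two.

u_10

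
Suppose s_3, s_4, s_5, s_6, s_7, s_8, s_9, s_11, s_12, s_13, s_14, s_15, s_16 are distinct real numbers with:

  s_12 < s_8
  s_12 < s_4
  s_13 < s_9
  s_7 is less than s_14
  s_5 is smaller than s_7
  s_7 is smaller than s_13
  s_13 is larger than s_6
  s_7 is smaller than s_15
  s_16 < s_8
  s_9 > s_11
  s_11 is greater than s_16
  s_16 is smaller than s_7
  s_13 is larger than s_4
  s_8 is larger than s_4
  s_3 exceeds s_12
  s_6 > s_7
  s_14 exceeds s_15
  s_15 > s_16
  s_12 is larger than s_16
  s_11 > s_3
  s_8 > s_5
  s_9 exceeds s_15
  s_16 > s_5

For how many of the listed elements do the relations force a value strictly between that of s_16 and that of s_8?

The relations place s_16 below s_8. An element lies strictly between them when it is forced above s_16 and also forced below s_8.
Above s_16: {s_12, s_3, s_7, s_4, s_11, s_15, s_6, s_13, s_9, s_14}. Below s_8: {s_5, s_12, s_4}.
Intersection: {s_12, s_4} — 2.

2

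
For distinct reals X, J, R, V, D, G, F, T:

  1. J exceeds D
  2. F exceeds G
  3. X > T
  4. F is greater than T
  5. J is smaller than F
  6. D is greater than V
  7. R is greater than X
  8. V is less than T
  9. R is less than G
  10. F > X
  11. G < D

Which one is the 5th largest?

The consecutive relations fix a unique order: V < T < X < R < G < D < J < F.
Counting 5 from the largest end gives R.

R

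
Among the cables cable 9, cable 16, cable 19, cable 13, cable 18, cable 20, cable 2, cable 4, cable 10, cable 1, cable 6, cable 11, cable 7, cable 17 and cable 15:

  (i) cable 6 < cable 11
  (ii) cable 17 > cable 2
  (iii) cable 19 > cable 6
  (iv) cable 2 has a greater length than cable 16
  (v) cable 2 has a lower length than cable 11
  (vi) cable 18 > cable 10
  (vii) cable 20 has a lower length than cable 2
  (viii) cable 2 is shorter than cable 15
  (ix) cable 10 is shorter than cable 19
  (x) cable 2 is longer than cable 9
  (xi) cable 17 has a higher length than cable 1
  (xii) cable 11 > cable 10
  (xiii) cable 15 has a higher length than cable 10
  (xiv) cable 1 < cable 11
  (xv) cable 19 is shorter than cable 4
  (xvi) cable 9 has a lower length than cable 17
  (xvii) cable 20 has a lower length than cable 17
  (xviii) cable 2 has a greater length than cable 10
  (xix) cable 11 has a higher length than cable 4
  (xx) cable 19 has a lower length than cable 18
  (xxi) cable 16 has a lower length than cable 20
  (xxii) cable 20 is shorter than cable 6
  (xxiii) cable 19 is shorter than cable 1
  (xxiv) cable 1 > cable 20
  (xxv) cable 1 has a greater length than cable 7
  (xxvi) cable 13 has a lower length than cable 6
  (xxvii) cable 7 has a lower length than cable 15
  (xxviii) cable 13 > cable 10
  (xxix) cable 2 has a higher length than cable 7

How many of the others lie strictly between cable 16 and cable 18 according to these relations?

Chaining upward from cable 16 reaches: cable 20, cable 6, cable 19, cable 4, cable 2, cable 1, cable 11, cable 17, cable 15.
Chaining downward from cable 18 reaches: cable 10, cable 20, cable 13, cable 6, cable 19.
Strictly between cable 16 and cable 18 are those in both lists: cable 20, cable 6, cable 19 — 3 elements.

3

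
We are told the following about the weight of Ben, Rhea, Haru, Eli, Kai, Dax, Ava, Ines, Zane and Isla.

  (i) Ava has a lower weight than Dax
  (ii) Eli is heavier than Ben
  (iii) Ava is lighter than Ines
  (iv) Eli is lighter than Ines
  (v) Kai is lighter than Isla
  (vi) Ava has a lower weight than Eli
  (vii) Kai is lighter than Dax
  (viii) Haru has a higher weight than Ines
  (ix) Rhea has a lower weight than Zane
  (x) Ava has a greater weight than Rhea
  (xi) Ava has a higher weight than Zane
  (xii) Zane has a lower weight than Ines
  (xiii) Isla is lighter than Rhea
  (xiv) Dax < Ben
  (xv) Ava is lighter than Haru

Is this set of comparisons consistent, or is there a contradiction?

consistent

The single ordering Kai < Isla < Rhea < Zane < Ava < Dax < Ben < Eli < Ines < Haru satisfies every listed relation, so no contradiction arises.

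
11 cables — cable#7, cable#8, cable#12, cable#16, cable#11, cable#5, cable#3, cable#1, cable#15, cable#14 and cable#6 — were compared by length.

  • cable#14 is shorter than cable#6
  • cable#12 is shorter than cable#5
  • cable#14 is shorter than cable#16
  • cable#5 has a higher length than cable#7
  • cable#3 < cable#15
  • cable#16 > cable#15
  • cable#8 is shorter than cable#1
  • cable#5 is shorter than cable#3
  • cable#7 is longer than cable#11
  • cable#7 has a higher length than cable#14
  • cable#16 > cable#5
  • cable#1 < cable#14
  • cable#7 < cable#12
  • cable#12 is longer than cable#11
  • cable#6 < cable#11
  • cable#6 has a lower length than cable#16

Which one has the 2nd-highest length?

cable#15

Chaining the given pairs: cable#8 < cable#1 < cable#14 < cable#6 < cable#11 < cable#7 < cable#12 < cable#5 < cable#3 < cable#15 < cable#16.
The 2nd largest is cable#15.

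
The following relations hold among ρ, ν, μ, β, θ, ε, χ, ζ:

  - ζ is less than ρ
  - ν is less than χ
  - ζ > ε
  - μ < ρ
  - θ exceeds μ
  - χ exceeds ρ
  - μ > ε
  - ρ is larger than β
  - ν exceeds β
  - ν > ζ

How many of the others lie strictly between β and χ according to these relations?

2

The relations place β below χ. An element lies strictly between them when it is forced above β and also forced below χ.
Above β: {ν, ρ}. Below χ: {ε, μ, ζ, ν, ρ}.
Intersection: {ν, ρ} — 2.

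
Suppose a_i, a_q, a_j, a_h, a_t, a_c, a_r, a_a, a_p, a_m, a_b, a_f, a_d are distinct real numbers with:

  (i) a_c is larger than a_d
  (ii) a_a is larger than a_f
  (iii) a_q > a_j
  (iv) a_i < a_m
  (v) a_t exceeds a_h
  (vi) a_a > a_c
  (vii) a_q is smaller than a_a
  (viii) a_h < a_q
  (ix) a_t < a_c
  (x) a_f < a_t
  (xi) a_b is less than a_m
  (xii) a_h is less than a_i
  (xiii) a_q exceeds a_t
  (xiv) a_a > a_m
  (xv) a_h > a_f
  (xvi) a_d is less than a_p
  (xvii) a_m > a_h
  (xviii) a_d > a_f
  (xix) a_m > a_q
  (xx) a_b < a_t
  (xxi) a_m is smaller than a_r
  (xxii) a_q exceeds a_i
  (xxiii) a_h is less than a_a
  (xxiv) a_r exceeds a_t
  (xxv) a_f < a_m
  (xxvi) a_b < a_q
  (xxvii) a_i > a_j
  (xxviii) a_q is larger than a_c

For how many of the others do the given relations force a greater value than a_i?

From a_i the given relations immediately reach a_q, a_m.
From those, a_a, a_r — 4 in total.
Nothing else is reachable above a_i; 4 in all.

4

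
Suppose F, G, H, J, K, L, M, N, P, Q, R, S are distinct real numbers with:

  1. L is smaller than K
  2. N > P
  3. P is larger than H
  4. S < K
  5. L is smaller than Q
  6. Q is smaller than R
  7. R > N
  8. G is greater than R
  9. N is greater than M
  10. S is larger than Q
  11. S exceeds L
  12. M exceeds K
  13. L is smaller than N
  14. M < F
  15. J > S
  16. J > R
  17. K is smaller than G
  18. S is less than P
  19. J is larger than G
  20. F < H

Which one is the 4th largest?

The consecutive relations fix a unique order: L < Q < S < K < M < F < H < P < N < R < G < J.
The 4th largest is N.

N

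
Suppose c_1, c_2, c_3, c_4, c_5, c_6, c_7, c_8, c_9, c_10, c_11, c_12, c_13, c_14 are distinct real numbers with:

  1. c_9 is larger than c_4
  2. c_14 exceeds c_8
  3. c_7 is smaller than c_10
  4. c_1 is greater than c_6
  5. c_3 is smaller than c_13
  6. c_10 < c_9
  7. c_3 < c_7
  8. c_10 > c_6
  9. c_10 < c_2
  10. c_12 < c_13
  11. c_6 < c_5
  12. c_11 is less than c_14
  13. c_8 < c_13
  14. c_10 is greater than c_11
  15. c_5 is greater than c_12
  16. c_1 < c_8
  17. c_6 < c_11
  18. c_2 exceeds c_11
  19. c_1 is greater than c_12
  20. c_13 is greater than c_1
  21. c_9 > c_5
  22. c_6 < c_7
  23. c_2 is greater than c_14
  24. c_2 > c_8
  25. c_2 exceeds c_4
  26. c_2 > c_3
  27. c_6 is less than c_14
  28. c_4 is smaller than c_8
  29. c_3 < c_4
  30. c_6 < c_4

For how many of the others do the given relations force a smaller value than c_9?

8

Directly below c_9: c_4, c_10, c_5.
One step further: c_3, c_6, c_11, c_12, c_7 (8 so far).
Nothing else is reachable below c_9; 8 in all.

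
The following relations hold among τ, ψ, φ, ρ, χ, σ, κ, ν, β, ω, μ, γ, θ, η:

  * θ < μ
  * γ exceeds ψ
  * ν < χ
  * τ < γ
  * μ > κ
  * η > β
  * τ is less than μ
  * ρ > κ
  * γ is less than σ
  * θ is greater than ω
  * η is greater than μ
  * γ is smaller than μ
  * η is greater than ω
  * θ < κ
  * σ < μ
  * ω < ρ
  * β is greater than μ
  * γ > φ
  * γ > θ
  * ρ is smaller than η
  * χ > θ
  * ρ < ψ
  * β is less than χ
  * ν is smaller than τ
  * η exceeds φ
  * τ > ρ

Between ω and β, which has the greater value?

β

The relevant relations are ω < θ; θ < κ; κ < ρ; ρ < ψ; ψ < γ; γ < σ; σ < μ; μ < β.
Chaining these gives ω < θ < κ < ρ < ψ < γ < σ < μ < β.
So ω < β; β is the larger of the two.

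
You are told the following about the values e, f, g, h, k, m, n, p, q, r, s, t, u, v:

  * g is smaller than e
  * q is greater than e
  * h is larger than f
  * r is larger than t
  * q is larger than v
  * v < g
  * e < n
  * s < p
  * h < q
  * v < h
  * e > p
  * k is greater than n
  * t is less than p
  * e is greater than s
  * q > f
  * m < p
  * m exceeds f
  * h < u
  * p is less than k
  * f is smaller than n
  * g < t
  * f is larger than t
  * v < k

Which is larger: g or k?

k

Following the relations from g: g < t < f < m < p < e < n < k.
So g < k; k is the larger of the two.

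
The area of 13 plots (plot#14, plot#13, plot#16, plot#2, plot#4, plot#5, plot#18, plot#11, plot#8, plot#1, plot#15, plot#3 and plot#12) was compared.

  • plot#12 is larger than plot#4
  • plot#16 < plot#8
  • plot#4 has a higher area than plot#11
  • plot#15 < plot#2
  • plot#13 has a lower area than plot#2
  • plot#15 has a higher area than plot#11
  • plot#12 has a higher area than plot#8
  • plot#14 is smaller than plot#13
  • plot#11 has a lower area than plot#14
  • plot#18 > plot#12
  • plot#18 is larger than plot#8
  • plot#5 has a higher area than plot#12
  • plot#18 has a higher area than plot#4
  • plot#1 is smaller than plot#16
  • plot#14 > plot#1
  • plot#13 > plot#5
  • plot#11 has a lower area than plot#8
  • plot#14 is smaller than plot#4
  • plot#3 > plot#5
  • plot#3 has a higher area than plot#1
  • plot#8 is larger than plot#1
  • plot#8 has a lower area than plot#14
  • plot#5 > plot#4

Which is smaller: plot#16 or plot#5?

Following the relations from plot#16: plot#16 < plot#8 < plot#14 < plot#4 < plot#12 < plot#5.
So plot#16 < plot#5; plot#16 is the smaller of the two.

plot#16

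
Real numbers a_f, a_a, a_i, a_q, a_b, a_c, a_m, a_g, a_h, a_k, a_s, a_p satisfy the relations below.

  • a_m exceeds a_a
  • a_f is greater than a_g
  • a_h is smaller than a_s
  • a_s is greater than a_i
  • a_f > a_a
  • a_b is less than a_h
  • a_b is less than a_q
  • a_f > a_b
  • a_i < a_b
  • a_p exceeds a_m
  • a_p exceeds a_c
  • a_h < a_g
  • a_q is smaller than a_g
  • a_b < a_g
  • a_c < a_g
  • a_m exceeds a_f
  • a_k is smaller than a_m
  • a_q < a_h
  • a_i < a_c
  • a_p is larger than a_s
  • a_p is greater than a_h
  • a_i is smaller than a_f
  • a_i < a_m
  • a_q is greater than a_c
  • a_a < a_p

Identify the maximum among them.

a_p

Chaining downward from a_p: directly below it, a_c, a_a, a_h, a_m, a_s; then a_i, a_k, a_b, a_q, a_f; then a_g.
That covers every other element, and nothing is given above a_p, so a_p is the maximum.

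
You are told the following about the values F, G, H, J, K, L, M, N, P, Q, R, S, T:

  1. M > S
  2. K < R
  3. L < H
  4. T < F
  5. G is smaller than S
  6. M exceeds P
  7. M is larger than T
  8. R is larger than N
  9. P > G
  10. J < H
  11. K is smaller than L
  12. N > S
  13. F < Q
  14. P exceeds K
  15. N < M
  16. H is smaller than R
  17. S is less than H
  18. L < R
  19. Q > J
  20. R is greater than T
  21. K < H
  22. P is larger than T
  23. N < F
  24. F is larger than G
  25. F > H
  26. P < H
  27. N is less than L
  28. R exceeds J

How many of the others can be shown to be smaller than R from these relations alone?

9

The elements the relations force below R are G, S, T, K, N, P, J, L, H — no chain reaches any other.
That is 9.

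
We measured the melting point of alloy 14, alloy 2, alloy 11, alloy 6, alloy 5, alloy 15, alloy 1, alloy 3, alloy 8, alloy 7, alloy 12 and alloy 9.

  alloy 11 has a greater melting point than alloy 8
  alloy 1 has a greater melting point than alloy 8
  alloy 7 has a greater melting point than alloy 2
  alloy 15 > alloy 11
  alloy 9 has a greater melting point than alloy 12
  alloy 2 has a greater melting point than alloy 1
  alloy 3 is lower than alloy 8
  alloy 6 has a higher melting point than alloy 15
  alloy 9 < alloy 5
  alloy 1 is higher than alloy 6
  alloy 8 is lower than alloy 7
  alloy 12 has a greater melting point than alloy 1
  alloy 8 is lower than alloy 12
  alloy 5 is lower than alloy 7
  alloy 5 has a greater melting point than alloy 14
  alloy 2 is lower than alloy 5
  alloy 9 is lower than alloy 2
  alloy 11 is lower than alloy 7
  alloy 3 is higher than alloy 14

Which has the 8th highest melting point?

Piecing the relations together gives one ordering: alloy 14 < alloy 3 < alloy 8 < alloy 11 < alloy 15 < alloy 6 < alloy 1 < alloy 12 < alloy 9 < alloy 2 < alloy 5 < alloy 7.
The 8th largest is alloy 15.

alloy 15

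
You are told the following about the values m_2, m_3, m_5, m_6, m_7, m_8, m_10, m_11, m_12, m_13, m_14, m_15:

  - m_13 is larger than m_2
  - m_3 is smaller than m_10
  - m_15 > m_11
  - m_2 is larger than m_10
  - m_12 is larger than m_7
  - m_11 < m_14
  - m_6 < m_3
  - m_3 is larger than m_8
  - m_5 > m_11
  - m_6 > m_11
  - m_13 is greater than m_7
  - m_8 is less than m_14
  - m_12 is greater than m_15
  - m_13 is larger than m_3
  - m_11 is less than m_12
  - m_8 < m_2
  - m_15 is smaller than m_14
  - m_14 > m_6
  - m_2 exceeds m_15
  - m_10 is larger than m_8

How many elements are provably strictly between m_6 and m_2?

2

Chaining upward from m_6 reaches: m_3, m_10, m_14, m_13.
Chaining downward from m_2 reaches: m_11, m_15, m_8, m_3, m_10.
Strictly between m_6 and m_2 are those in both lists: m_3, m_10 — 2 elements.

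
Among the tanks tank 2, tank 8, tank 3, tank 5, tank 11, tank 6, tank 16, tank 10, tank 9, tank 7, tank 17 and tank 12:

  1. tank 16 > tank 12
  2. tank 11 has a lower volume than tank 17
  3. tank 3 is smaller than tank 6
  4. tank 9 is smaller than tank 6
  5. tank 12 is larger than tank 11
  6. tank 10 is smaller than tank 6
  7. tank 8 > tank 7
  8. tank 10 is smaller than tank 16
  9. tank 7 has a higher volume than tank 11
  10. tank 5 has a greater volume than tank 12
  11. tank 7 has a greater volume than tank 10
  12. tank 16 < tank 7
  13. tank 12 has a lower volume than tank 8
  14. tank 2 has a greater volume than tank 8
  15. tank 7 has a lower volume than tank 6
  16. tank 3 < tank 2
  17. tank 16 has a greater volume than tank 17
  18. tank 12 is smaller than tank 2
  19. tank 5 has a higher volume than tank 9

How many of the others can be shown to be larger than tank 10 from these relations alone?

From tank 10 the given relations immediately reach tank 16, tank 7, tank 6.
From those, tank 8 — 4 in total.
From those, tank 2 — 5 in total.
Nothing else is reachable above tank 10; 5 in all.

5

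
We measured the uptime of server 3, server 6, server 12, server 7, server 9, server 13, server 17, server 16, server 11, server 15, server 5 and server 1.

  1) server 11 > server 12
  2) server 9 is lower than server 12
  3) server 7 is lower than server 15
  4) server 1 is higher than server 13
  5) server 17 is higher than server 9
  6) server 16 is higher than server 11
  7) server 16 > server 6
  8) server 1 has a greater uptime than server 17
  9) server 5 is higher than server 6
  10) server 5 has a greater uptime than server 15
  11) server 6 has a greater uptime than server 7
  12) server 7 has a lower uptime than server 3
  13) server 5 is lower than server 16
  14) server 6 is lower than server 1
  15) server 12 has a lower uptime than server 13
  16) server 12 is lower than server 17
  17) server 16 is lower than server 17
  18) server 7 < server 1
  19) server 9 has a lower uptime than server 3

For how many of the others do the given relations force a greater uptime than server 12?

From server 12 the given relations immediately reach server 11, server 13, server 17.
From those, server 16, server 1 — 5 in total.
No other element is forced above server 12 by the given relations, so the count is 5.

5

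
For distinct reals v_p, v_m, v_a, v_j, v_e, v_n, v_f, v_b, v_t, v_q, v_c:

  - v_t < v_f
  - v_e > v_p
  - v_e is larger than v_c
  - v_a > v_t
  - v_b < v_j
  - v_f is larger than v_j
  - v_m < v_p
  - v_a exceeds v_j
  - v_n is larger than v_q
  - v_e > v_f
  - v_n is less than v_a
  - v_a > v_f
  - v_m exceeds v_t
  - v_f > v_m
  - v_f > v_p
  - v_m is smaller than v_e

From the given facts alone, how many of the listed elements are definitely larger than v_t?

5

Directly above v_t: v_m, v_f, v_a.
One step further: v_p, v_e (5 so far).
Nothing else is reachable above v_t; 5 in all.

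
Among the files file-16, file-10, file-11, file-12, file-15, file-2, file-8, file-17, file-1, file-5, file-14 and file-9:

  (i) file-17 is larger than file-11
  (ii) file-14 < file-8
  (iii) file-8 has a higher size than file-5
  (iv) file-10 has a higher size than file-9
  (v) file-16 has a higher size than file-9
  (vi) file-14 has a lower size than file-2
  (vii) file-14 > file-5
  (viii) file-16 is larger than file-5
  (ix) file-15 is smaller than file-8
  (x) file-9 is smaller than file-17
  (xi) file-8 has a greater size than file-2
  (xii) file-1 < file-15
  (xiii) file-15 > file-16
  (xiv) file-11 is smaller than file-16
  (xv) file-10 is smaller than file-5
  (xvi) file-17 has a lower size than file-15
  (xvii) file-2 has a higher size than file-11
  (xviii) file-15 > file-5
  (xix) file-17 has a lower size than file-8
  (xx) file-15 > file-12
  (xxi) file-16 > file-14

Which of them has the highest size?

file-11 is not greatest since file-11 < file-2; file-9 is not greatest since file-9 < file-17; file-10 is not greatest since file-10 < file-5; file-1 is not greatest since file-1 < file-15; file-12 is not greatest since file-12 < file-15; file-5 is not greatest since file-5 < file-14; file-17 is not greatest since file-17 < file-8; file-14 is not greatest since file-14 < file-16; file-2 is not greatest since file-2 < file-8; file-16 is not greatest since file-16 < file-15; file-15 is not greatest since file-15 < file-8.
Only file-8 has nothing above it, so file-8 is the highest size.

file-8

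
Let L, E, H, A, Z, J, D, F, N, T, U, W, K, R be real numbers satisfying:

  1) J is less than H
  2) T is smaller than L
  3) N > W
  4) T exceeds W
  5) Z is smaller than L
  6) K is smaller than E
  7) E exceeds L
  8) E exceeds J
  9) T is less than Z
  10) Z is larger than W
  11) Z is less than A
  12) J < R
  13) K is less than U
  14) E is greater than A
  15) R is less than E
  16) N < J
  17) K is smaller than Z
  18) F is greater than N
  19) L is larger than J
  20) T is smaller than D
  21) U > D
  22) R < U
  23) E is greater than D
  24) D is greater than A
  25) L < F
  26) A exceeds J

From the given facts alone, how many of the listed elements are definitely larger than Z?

The elements the relations force above Z are L, F, A, D, E, U — no chain reaches any other.
That is 6.

6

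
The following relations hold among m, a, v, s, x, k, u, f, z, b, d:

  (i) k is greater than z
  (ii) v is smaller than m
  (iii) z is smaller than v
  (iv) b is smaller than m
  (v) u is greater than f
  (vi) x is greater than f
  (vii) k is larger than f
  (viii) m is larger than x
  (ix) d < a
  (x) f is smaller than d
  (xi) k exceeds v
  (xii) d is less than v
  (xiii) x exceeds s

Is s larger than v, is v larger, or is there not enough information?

undetermined

Following every chain through s: above s we get x, m.
v is not reached, and no chain runs the other way from v to s.
So the given relations leave the order of s and v undetermined.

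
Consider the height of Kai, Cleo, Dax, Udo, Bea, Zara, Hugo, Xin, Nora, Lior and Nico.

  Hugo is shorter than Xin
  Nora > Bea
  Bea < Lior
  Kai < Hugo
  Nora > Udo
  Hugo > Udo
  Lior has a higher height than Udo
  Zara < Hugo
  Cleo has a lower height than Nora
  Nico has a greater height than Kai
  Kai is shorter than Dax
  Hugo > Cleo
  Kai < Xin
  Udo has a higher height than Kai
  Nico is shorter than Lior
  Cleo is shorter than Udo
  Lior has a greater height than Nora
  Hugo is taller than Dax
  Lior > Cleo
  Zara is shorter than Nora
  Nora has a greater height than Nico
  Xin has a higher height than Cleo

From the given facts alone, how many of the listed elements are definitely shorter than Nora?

From Nora the given relations immediately reach Cleo, Udo, Bea, Nico, Zara.
From those, Kai — 6 in total.
No other element is forced below Nora by the given relations, so the count is 6.

6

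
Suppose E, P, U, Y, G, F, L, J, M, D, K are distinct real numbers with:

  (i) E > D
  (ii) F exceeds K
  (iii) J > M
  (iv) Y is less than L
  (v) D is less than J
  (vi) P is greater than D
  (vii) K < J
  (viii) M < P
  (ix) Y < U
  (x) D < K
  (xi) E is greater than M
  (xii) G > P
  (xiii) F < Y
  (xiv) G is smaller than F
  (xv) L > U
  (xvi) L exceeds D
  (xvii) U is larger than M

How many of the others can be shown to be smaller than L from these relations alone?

From L the given relations immediately reach D, Y, U.
From those, M, F — 5 in total.
From those, K, G — 7 in total.
From those, P — 8 in total.
No other element is forced below L by the given relations, so the count is 8.

8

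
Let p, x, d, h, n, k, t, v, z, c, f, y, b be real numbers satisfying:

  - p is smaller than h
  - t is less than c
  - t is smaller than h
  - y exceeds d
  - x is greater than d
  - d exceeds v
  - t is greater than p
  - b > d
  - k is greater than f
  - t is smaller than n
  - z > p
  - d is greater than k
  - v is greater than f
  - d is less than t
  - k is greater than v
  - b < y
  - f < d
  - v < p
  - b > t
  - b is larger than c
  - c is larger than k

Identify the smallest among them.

v is not least since f < v; k is not least since f < k; d is not least since v < d; p is not least since v < p; t is not least since p < t; c is not least since t < c; h is not least since t < h; n is not least since t < n; b is not least since d < b; z is not least since p < z; y is not least since b < y; x is not least since d < x.
Only f has nothing below it, so f is the smallest.

f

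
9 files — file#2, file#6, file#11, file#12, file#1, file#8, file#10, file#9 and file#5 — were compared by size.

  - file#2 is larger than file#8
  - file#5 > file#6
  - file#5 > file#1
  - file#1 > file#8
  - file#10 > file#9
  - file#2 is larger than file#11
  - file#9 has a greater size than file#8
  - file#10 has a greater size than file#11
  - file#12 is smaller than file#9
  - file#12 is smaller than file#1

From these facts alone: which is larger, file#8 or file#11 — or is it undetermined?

Following every chain through file#8: above file#8 we get file#1, file#9, file#5, file#10, file#2.
file#11 is not reached, and no chain runs the other way from file#11 to file#8.
So the given relations leave the order of file#8 and file#11 undetermined.

undetermined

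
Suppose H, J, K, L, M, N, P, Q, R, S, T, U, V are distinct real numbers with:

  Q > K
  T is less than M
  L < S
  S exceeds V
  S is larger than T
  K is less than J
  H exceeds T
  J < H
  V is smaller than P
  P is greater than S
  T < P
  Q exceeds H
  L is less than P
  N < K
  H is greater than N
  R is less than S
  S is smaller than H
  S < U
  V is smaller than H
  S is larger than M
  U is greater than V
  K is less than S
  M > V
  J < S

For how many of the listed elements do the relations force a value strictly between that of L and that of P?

Chaining upward from L reaches: S, H, U, Q.
Chaining downward from P reaches: N, V, K, T, R, M, J, S.
Strictly between L and P are those in both lists: S — 1 element.

1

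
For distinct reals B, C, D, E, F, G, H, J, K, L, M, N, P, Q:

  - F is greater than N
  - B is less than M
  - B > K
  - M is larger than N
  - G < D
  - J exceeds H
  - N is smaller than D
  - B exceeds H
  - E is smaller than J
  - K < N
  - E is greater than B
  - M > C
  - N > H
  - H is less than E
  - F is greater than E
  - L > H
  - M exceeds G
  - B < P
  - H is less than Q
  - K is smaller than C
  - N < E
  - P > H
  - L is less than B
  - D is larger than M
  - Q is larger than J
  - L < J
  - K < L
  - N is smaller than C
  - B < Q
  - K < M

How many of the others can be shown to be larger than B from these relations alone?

7

From B the given relations immediately reach M, E, P, Q.
From those, D, F, J — 7 in total.
No other element is forced above B by the given relations, so the count is 7.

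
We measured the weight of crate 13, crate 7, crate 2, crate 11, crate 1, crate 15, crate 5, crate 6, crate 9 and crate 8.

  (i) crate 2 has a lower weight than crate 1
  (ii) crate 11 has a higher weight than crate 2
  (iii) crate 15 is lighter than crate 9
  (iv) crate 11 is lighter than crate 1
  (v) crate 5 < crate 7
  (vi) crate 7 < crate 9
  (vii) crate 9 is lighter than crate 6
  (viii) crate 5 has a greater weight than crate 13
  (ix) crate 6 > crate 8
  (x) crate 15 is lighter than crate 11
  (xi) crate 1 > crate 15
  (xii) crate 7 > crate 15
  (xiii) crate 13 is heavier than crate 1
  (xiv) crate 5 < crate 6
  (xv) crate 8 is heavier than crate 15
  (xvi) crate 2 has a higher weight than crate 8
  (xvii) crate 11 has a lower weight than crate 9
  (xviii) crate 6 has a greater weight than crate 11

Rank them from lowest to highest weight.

Each adjacent pair is fixed by a given relation: crate 15 < crate 8; crate 8 < crate 2; crate 2 < crate 11; crate 11 < crate 1; crate 1 < crate 13; crate 13 < crate 5; crate 5 < crate 7; crate 7 < crate 9; crate 9 < crate 6. Chaining them end to end gives the full order.

crate 15 < crate 8 < crate 2 < crate 11 < crate 1 < crate 13 < crate 5 < crate 7 < crate 9 < crate 6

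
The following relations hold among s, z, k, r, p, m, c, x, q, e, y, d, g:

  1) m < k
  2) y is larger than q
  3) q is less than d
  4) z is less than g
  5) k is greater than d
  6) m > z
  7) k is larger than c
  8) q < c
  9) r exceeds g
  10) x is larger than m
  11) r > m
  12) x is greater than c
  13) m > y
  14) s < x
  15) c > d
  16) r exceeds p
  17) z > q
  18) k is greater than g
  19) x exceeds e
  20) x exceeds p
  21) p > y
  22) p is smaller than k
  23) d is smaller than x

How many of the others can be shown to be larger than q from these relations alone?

10

Directly above q: z, y, d, c.
One step further: g, m, p, x, k (9 so far).
One step further: r (10 so far).
No other element is forced above q by the given relations, so the count is 10.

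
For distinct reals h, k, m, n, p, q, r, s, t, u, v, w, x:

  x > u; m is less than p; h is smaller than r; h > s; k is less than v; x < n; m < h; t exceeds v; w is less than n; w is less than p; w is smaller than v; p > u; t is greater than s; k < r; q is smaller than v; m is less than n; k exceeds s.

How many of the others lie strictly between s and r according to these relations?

2

The relations place s below r. An element lies strictly between them when it is forced above s and also forced below r.
Above s: {k, h, v, t}. Below r: {m, k, h}.
Intersection: {k, h} — 2.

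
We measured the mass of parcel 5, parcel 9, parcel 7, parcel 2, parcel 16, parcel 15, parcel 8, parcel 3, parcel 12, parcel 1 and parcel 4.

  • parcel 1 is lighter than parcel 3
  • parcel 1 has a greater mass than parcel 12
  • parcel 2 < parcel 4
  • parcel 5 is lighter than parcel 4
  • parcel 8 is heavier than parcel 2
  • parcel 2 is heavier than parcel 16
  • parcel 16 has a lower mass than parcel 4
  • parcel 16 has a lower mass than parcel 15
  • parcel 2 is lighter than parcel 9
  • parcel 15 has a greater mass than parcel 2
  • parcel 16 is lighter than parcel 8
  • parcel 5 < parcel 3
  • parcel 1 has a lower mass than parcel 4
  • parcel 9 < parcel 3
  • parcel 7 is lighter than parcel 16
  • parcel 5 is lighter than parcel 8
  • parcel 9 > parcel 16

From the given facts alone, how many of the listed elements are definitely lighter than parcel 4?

6

The elements the relations force below parcel 4 are parcel 5, parcel 7, parcel 16, parcel 12, parcel 1, parcel 2 — no chain reaches any other.
That is 6.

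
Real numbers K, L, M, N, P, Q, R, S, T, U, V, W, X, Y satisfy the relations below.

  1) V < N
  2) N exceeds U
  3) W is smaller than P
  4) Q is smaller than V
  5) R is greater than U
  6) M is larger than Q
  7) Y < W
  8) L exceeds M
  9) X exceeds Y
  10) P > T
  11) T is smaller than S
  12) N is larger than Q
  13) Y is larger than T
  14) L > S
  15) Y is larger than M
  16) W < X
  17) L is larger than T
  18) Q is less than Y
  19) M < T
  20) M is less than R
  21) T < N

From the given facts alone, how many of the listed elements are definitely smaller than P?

5

From P the given relations immediately reach T, W.
From those, M, Y — 4 in total.
From those, Q — 5 in total.
No other element is forced below P by the given relations, so the count is 5.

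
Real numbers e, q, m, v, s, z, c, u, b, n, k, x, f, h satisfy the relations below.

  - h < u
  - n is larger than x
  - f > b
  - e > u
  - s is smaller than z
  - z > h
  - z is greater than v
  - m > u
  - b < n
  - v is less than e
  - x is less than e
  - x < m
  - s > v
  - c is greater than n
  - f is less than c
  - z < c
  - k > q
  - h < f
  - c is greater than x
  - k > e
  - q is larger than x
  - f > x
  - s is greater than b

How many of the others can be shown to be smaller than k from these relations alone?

6

The elements the relations force below k are x, h, u, v, e, q — no chain reaches any other.
That is 6.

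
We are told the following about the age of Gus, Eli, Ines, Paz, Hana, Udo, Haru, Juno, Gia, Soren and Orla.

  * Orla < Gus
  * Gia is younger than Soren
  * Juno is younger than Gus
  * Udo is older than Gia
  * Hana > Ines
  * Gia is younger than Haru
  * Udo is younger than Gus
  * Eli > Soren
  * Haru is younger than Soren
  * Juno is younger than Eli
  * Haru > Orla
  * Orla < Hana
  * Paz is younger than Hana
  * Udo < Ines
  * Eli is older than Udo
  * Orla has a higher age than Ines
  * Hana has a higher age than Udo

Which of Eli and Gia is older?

Gia < Udo and Udo < Ines give Gia < Ines.
With Ines < Orla: Gia < Udo < Ines < Orla.
With Orla < Haru: Gia < Udo < Ines < Orla < Haru.
Then Haru < Soren extends the chain to Soren.
With Soren < Eli: Gia < Udo < Ines < Orla < Haru < Soren < Eli.
So Gia < Eli; Eli is the older of the two.

Eli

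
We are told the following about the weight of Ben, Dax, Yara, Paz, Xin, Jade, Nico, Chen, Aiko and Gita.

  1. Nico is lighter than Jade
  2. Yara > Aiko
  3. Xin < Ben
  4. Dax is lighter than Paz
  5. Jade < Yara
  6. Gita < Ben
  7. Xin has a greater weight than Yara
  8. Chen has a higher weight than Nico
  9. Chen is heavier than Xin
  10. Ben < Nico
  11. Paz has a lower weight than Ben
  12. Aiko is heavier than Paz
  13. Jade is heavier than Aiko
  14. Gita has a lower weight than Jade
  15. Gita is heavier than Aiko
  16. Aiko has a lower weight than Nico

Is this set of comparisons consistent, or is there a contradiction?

inconsistent

We have Xin < Ben stated directly, yet also Ben < Nico < Jade < Yara < Xin by chaining the others — so Ben < Xin. Contradiction.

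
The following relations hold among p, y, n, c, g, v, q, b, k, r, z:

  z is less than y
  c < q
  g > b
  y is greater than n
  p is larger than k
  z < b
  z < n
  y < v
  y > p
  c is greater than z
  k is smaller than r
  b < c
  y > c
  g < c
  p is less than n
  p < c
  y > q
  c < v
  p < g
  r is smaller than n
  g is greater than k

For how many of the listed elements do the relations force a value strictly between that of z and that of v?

6

The relations place z below v. An element lies strictly between them when it is forced above z and also forced below v.
Above z: {b, g, c, n, q, y}. Below v: {k, p, b, g, c, r, n, q, y}.
Intersection: {b, g, c, n, q, y} — 6.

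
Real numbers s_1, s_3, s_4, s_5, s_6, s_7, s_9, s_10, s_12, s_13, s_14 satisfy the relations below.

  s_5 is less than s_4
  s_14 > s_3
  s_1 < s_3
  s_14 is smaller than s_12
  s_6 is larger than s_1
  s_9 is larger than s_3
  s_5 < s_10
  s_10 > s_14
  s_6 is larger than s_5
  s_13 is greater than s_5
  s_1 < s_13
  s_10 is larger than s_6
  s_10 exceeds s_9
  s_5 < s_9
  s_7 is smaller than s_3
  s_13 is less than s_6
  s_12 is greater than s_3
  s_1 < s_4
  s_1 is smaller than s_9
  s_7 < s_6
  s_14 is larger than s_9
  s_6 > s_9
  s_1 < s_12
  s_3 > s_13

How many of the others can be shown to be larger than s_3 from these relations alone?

5

Directly above s_3: s_9, s_14, s_12.
One step further: s_6, s_10 (5 so far).
No other element is forced above s_3 by the given relations, so the count is 5.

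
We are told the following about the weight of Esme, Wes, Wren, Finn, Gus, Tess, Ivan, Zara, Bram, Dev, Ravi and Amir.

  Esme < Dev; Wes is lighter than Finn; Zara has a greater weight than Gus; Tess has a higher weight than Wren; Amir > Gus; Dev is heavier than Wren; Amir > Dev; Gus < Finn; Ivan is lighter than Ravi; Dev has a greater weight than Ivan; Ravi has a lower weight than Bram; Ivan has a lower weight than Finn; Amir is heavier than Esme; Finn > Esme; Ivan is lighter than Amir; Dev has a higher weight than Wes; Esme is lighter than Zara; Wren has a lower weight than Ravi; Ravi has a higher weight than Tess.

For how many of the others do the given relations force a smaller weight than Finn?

Directly below Finn: Ivan, Esme, Wes, Gus.
No other element is forced below Finn by the given relations, so the count is 4.

4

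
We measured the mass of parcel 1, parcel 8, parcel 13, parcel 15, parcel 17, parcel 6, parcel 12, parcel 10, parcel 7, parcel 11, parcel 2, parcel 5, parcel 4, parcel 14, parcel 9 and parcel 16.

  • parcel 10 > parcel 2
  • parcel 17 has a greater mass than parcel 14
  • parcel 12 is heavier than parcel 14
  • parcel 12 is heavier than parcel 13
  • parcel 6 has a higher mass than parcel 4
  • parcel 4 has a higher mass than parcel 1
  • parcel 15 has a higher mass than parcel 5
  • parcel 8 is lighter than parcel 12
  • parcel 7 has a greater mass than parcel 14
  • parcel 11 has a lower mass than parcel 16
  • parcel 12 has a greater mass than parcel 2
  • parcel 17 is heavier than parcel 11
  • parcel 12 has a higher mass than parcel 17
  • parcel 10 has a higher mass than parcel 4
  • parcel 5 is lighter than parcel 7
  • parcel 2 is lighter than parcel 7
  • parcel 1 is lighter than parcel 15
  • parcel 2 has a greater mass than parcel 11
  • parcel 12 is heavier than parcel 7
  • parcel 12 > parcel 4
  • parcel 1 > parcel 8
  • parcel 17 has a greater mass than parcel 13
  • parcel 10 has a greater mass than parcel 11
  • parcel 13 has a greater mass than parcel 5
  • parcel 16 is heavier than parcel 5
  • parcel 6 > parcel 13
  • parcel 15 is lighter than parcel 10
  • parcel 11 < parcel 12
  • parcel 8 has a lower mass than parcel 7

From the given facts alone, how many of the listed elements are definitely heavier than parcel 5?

8

The elements the relations force above parcel 5 are parcel 16, parcel 13, parcel 17, parcel 15, parcel 10, parcel 7, parcel 12, parcel 6 — no chain reaches any other.
That is 8.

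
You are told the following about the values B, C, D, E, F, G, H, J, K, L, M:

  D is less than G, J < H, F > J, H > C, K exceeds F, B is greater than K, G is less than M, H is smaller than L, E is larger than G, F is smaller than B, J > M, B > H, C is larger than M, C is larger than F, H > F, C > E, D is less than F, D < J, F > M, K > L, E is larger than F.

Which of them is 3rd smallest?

Piecing the relations together gives one ordering: D < G < M < J < F < E < C < H < L < K < B.
The 3rd smallest is M.

M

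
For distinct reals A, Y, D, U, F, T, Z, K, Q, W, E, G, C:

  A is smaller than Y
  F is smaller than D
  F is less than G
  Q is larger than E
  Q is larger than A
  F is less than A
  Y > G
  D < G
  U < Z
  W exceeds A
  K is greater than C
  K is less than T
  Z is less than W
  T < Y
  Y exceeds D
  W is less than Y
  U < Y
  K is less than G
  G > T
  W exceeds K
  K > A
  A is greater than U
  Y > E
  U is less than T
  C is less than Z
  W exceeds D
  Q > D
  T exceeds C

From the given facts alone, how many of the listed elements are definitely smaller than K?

4

The elements the relations force below K are F, U, A, C — no chain reaches any other.
That is 4.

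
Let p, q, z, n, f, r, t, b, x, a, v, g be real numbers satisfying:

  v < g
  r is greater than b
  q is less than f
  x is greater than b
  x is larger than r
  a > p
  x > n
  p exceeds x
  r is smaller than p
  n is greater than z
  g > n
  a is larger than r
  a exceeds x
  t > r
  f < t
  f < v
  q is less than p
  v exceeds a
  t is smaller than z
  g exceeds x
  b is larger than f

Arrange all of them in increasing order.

q < f < b < r < t < z < n < x < p < a < v < g

Each adjacent pair is fixed by a given relation: q < f; f < b; b < r; r < t; t < z; z < n; n < x; x < p; p < a; a < v; v < g. Chaining them end to end gives the full order.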